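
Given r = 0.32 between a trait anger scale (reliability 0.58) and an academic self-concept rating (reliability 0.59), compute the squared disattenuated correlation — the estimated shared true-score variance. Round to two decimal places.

Disattenuated r = 0.32 / √(0.58 × 0.59) = 0.32 / 0.5850 = 0.5470.
Shared true-score variance = 0.5470² = 0.2992 ≈ 0.30.

0.30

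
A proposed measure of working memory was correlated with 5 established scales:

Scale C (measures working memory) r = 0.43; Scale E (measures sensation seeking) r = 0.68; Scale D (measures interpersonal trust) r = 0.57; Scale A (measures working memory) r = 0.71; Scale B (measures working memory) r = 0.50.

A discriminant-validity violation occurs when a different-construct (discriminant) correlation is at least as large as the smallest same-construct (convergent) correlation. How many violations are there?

2

Convergent (same construct = working memory): Scale C, Scale A, Scale B.
Smallest convergent = 0.43. Discriminant values: 0.68, 0.57; count ≥ 0.43 → 2.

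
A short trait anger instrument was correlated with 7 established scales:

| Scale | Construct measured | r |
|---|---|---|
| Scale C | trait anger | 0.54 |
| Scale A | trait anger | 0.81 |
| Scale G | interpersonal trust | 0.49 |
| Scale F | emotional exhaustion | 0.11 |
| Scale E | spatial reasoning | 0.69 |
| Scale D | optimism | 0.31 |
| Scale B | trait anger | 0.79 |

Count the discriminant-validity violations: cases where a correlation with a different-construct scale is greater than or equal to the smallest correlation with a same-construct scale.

Convergent (same construct = trait anger): Scale C, Scale A, Scale B.
Smallest convergent = 0.54. Discriminant values: 0.49, 0.11, 0.69, 0.31; count ≥ 0.54 → 1.

1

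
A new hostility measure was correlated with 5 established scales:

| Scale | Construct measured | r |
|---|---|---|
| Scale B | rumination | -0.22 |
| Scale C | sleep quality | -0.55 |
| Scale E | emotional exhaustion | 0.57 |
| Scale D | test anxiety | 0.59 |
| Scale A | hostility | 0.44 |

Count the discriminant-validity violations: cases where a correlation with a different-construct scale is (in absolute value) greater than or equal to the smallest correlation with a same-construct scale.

Convergent (same construct = hostility): Scale A.
Smallest convergent = 0.44. Discriminant |r|: 0.22, 0.55, 0.57, 0.59; count ≥ 0.44 → 3.

3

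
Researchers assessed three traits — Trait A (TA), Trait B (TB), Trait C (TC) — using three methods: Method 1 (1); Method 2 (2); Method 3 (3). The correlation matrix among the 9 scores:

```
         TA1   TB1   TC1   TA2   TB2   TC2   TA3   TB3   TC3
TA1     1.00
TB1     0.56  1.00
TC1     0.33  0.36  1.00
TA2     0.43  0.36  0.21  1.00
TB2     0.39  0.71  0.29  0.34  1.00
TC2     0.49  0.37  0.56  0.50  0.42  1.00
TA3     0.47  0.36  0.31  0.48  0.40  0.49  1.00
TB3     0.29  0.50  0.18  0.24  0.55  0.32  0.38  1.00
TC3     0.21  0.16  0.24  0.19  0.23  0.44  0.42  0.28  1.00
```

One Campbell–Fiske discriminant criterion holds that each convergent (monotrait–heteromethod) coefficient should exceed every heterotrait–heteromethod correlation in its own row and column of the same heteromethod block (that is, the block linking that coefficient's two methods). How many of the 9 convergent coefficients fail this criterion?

Each convergent coefficient versus the relevant comparison correlations:
TA (methods 1·2): 0.43 vs {0.39, 0.36, 0.49, 0.21} → fail.
TA (methods 1·3): 0.47 vs {0.29, 0.36, 0.21, 0.31} → pass.
TA (methods 2·3): 0.48 vs {0.24, 0.40, 0.19, 0.49} → fail.
TB (methods 1·2): 0.71 vs {0.36, 0.39, 0.37, 0.29} → pass.
TB (methods 1·3): 0.50 vs {0.36, 0.29, 0.16, 0.18} → pass.
TB (methods 2·3): 0.55 vs {0.40, 0.24, 0.23, 0.32} → pass.
TC (methods 1·2): 0.56 vs {0.21, 0.49, 0.29, 0.37} → pass.
TC (methods 1·3): 0.24 vs {0.31, 0.21, 0.18, 0.16} → fail.
TC (methods 2·3): 0.44 vs {0.49, 0.19, 0.32, 0.23} → fail.
4 of 9 fail.

4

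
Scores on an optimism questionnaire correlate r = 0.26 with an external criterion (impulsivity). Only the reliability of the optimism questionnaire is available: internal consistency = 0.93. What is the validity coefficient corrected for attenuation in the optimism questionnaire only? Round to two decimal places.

0.27

Single correction: r_c = r_obs / √r_xx = 0.26 / √0.93 = 0.26 / 0.9644 ≈ 0.27.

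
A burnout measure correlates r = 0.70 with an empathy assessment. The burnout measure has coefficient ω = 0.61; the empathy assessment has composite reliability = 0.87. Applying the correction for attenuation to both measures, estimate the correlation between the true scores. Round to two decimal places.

0.96

r_true = r_obs / √(r_xx · r_yy) = 0.70 / √(0.61 × 0.87) = 0.70 / √0.5307 = 0.70 / 0.7285 ≈ 0.96.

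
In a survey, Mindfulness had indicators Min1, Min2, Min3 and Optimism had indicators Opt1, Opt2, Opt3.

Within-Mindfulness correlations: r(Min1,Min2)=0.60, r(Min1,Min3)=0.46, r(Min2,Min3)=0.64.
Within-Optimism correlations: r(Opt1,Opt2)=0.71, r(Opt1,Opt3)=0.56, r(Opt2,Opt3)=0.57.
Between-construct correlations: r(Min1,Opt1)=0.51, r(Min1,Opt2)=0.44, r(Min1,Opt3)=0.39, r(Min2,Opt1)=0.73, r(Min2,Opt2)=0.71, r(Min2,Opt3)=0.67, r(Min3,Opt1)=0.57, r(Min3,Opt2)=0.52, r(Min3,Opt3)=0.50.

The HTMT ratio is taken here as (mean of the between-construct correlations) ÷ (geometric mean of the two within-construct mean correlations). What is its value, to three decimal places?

0.950

Mean between = 5.04/9 = 0.5600.
Mean within-Min = 1.70/3 = 0.5667; mean within-Opt = 1.84/3 = 0.6133.
Geometric mean = √(0.5667 × 0.6133) = 0.5895.
HTMT = 0.5600 / 0.5895 = 0.950.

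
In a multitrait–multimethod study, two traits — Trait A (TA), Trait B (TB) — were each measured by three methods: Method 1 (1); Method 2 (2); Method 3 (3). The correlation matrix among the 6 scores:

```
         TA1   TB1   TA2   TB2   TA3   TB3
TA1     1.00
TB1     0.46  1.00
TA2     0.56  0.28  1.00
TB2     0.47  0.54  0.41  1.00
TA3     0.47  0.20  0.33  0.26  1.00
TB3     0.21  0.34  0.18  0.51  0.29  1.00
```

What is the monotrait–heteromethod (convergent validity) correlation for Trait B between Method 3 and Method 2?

0.51

Same trait (TB), different methods: r(TB3, TB2) = 0.51.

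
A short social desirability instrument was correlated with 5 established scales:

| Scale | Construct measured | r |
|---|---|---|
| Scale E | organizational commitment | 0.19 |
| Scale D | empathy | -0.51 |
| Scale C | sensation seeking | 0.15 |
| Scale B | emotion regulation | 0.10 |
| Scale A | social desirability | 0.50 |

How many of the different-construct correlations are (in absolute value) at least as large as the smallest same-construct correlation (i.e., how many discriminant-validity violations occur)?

1

Convergent (same construct = social desirability): Scale A.
Smallest convergent = 0.50. Discriminant |r|: 0.19, 0.51, 0.15, 0.10; count ≥ 0.50 → 1.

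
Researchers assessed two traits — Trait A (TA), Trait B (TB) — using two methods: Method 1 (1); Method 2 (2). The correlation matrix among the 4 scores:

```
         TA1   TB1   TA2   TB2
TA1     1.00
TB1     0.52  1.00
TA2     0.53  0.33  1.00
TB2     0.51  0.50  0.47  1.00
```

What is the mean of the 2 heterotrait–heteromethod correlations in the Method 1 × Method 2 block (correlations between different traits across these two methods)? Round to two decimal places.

HTHM values (method 1 × method 2): 0.51, 0.33; mean = 0.84/2 = 0.42.

0.42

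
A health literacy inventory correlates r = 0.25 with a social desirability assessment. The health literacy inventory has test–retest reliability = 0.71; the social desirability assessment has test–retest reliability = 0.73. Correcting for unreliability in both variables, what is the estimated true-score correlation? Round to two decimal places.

0.35

r_true = r_obs / √(r_xx · r_yy) = 0.25 / √(0.71 × 0.73) = 0.25 / √0.5183 = 0.25 / 0.7199 ≈ 0.35.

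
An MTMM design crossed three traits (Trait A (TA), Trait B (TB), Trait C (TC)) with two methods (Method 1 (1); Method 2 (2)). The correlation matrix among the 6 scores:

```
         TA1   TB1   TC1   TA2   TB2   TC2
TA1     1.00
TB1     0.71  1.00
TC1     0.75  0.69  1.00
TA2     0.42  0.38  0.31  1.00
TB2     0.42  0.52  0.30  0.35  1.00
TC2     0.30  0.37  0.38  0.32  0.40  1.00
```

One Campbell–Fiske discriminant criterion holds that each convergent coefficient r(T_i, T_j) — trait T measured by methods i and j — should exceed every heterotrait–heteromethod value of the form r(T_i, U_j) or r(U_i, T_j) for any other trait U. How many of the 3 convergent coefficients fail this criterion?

Convergent coefficients and their comparison sets:
TA (methods 1·2): 0.42 vs {0.42, 0.38, 0.30, 0.31} → fail.
TB (methods 1·2): 0.52 vs {0.38, 0.42, 0.37, 0.30} → pass.
TC (methods 1·2): 0.38 vs {0.31, 0.30, 0.30, 0.37} → pass.
1 of 3 fail.

1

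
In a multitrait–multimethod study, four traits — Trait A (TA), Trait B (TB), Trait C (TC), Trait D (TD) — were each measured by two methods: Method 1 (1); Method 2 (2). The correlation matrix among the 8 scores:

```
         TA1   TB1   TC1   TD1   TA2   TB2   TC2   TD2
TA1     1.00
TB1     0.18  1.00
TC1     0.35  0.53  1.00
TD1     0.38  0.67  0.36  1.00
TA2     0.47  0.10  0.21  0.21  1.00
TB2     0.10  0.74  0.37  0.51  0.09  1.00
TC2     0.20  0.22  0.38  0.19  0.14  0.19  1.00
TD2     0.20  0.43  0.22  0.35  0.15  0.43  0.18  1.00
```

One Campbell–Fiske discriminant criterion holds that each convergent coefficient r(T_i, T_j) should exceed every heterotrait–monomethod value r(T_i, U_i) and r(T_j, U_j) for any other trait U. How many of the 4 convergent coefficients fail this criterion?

Each convergent coefficient versus the relevant comparison correlations:
TA (methods 1·2): 0.47 vs {0.18, 0.09, 0.35, 0.14, 0.38, 0.15} → pass.
TB (methods 1·2): 0.74 vs {0.18, 0.09, 0.53, 0.19, 0.67, 0.43} → pass.
TC (methods 1·2): 0.38 vs {0.35, 0.14, 0.53, 0.19, 0.36, 0.18} → fail.
TD (methods 1·2): 0.35 vs {0.38, 0.15, 0.67, 0.43, 0.36, 0.18} → fail.
2 of 4 fail.

2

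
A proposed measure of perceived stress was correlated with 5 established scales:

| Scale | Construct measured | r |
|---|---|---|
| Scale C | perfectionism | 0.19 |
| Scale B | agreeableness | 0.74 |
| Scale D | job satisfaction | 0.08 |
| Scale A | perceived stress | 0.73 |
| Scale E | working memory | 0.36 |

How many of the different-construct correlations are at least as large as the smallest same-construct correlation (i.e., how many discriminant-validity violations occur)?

Convergent (same construct = perceived stress): Scale A.
Smallest convergent = 0.73. Discriminant values: 0.19, 0.74, 0.08, 0.36; count ≥ 0.73 → 1.

1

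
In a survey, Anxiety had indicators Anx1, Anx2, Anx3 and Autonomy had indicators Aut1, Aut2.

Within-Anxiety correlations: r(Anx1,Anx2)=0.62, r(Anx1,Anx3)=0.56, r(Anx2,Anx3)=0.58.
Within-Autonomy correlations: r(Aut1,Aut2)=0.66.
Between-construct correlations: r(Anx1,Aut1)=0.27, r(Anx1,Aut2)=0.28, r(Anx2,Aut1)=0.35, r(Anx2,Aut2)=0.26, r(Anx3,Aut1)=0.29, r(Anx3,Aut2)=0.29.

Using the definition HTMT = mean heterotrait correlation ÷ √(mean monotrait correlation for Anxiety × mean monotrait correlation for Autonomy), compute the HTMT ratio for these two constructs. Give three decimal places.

0.466

Between-construct mean = 1.74/6 = 0.2900.
Mean within-Anx = 1.76/3 = 0.5867; mean within-Aut = 0.66/1 = 0.6600.
Geometric mean = √(0.5867 × 0.6600) = 0.6223.
HTMT = 0.2900 / 0.6223 = 0.466.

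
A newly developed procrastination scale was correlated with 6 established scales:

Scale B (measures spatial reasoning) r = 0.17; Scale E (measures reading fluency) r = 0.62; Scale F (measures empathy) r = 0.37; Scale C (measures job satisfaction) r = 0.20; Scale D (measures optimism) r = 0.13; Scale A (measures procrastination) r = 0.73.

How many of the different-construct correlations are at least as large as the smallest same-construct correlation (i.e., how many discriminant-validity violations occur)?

0

Convergent (same construct = procrastination): Scale A.
Smallest convergent = 0.73. Discriminant values: 0.17, 0.62, 0.37, 0.20, 0.13; count ≥ 0.73 → 0.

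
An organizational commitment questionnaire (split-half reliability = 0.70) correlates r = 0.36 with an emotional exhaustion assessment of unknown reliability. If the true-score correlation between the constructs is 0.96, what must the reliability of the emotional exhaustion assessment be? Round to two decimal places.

r_true = r_obs / √(r_xx · r_yy) ⇒ 0.96 = 0.36 / √(0.70 · r_yy).
√(0.70 · r_yy) = 0.36 / 0.96 = 0.3750; 0.70 · r_yy = 0.1406; r_yy = 0.1406 / 0.70 ≈ 0.20.

0.20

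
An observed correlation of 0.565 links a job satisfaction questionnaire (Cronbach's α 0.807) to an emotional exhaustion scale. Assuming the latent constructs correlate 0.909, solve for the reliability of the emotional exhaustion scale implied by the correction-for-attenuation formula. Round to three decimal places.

0.479

r_true = r_obs / √(r_xx · r_yy) ⇒ 0.909 = 0.565 / √(0.807 · r_yy).
√(0.807 · r_yy) = 0.565 / 0.909 = 0.6216; 0.807 · r_yy = 0.3864; r_yy = 0.3864 / 0.807 ≈ 0.479.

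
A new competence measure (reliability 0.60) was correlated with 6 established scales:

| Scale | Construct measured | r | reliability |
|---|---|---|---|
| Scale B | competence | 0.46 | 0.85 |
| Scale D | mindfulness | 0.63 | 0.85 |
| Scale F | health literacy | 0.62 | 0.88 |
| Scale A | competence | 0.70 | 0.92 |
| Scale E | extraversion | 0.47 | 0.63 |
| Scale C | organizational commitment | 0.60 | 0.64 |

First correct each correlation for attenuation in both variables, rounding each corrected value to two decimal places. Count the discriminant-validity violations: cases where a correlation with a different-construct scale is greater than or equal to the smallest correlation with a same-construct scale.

Disattenuated r (r / √(r_scale · r_new)):
  Scale B (conv): 0.46 / √(0.85·0.60) = 0.64
  Scale D (disc): 0.63 / √(0.85·0.60) = 0.88
  Scale F (disc): 0.62 / √(0.88·0.60) = 0.85
  Scale A (conv): 0.70 / √(0.92·0.60) = 0.94
  Scale E (disc): 0.47 / √(0.63·0.60) = 0.76
  Scale C (disc): 0.60 / √(0.64·0.60) = 0.97
Smallest convergent = 0.64. Discriminant values: 0.88, 0.85, 0.76, 0.97; count ≥ 0.64 → 4.

4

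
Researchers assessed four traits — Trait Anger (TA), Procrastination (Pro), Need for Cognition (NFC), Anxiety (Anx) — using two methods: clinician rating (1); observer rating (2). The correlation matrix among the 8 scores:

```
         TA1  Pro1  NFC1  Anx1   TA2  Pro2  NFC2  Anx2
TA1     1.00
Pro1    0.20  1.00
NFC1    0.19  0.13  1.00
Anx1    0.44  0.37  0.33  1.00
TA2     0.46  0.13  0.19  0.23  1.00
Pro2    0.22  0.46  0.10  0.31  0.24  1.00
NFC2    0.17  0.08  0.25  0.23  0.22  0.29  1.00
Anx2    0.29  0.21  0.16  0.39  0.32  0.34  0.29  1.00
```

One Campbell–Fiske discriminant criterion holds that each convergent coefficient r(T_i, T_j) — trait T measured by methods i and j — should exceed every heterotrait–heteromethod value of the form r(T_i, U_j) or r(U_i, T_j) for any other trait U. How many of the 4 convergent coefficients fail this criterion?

0

Convergent coefficients and their comparison sets:
TA (methods 1·2): 0.46 vs {0.22, 0.13, 0.17, 0.19, 0.29, 0.23} → pass.
Pro (methods 1·2): 0.46 vs {0.13, 0.22, 0.08, 0.10, 0.21, 0.31} → pass.
NFC (methods 1·2): 0.25 vs {0.19, 0.17, 0.10, 0.08, 0.16, 0.23} → pass.
Anx (methods 1·2): 0.39 vs {0.23, 0.29, 0.31, 0.21, 0.23, 0.16} → pass.
0 of 4 fail.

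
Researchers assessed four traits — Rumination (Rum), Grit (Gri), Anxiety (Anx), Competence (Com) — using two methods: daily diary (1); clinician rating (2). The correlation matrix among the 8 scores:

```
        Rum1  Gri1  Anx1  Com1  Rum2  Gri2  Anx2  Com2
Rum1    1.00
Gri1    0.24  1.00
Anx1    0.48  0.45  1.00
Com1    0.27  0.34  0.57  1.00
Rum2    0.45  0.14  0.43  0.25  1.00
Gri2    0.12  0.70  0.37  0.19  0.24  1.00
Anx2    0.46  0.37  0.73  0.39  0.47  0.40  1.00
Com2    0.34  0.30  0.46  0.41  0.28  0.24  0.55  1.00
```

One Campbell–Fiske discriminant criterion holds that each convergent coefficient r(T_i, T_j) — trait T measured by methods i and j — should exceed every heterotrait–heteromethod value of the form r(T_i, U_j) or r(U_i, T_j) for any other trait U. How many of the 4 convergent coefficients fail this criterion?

Checking each validity diagonal entry against its comparison values:
Rum (methods 1·2): 0.45 vs {0.12, 0.14, 0.46, 0.43, 0.34, 0.25} → fail.
Gri (methods 1·2): 0.70 vs {0.14, 0.12, 0.37, 0.37, 0.30, 0.19} → pass.
Anx (methods 1·2): 0.73 vs {0.43, 0.46, 0.37, 0.37, 0.46, 0.39} → pass.
Com (methods 1·2): 0.41 vs {0.25, 0.34, 0.19, 0.30, 0.39, 0.46} → fail.
2 of 4 fail.

2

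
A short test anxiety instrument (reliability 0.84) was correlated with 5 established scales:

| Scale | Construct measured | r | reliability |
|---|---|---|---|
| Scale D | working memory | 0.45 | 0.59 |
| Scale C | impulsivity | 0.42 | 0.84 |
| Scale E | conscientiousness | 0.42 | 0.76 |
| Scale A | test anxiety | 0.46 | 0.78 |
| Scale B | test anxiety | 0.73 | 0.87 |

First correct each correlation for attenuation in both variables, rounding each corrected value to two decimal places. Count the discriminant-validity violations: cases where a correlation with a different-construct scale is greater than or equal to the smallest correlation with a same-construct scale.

1

Disattenuated r (r / √(r_scale · r_new)):
  Scale D (disc): 0.45 / √(0.59·0.84) = 0.64
  Scale C (disc): 0.42 / √(0.84·0.84) = 0.50
  Scale E (disc): 0.42 / √(0.76·0.84) = 0.53
  Scale A (conv): 0.46 / √(0.78·0.84) = 0.57
  Scale B (conv): 0.73 / √(0.87·0.84) = 0.85
Smallest convergent = 0.57. Discriminant values: 0.64, 0.50, 0.53; count ≥ 0.57 → 1.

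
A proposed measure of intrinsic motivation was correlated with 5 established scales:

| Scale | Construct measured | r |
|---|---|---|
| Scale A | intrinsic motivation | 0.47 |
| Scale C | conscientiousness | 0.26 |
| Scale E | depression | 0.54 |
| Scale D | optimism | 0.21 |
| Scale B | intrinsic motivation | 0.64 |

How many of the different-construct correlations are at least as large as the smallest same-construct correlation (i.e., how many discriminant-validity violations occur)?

1

Convergent (same construct = intrinsic motivation): Scale A, Scale B.
Smallest convergent = 0.47. Discriminant values: 0.26, 0.54, 0.21; count ≥ 0.47 → 1.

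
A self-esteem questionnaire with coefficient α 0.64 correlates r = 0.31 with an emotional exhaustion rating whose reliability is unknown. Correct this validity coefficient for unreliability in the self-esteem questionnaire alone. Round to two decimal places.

Single correction: r_c = r_obs / √r_xx = 0.31 / √0.64 = 0.31 / 0.8000 ≈ 0.39.

0.39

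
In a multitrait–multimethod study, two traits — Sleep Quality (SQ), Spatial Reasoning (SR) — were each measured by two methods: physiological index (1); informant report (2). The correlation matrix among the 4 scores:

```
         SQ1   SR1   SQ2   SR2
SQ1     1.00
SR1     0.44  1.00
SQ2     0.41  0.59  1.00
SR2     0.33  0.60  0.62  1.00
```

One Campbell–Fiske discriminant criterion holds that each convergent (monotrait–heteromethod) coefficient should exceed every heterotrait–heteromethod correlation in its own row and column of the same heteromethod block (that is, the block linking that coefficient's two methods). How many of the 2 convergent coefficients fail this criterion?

1

Each convergent coefficient versus the relevant comparison correlations:
SQ (methods 1·2): 0.41 vs {0.33, 0.59} → fail.
SR (methods 1·2): 0.60 vs {0.59, 0.33} → pass.
1 of 2 fail.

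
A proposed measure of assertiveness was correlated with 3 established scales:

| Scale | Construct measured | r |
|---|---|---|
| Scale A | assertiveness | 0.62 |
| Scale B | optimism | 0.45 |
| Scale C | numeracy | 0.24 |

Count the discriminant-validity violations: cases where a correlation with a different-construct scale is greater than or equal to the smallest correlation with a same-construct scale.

Convergent (same construct = assertiveness): Scale A.
Smallest convergent = 0.62. Discriminant values: 0.45, 0.24; count ≥ 0.62 → 0.

0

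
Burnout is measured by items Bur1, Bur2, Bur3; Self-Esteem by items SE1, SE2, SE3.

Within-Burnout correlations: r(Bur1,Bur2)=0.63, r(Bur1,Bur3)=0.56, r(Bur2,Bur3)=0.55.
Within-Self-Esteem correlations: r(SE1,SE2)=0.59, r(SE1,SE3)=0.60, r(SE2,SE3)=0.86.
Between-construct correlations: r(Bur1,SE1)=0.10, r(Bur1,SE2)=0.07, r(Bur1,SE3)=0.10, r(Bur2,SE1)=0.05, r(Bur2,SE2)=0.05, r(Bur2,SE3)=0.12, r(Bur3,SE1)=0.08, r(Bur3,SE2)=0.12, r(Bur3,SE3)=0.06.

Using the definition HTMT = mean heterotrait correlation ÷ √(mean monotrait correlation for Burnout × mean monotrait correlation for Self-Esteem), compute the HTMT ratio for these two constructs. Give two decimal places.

0.13

Mean heterotrait r = 0.75/9 = 0.0833.
Mean within-Bur = 1.74/3 = 0.5800; mean within-SE = 2.05/3 = 0.6833.
Geometric mean = √(0.5800 × 0.6833) = 0.6295.
HTMT = 0.0833 / 0.6295 = 0.13.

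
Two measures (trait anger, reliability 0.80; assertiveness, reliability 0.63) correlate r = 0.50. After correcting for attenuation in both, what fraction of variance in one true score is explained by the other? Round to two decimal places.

Disattenuated r = 0.50 / √(0.80 × 0.63) = 0.50 / 0.7099 = 0.7043.
Shared true-score variance = 0.7043² = 0.4960 ≈ 0.50.

0.50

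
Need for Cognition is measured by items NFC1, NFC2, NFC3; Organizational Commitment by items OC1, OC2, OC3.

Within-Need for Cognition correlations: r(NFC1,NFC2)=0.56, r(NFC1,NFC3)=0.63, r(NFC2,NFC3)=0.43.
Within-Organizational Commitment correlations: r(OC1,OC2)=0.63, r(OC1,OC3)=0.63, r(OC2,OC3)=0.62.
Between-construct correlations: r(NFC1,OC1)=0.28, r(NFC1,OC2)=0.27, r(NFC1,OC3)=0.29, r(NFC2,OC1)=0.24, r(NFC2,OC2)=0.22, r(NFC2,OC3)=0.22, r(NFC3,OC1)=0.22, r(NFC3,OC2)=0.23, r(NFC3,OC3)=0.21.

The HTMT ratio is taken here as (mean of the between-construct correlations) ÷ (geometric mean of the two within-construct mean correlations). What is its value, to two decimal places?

Mean heterotrait r = 2.18/9 = 0.2422.
Mean within-NFC = 1.62/3 = 0.5400; mean within-OC = 1.88/3 = 0.6267.
Geometric mean = √(0.5400 × 0.6267) = 0.5817.
HTMT = 0.2422 / 0.5817 = 0.42.

0.42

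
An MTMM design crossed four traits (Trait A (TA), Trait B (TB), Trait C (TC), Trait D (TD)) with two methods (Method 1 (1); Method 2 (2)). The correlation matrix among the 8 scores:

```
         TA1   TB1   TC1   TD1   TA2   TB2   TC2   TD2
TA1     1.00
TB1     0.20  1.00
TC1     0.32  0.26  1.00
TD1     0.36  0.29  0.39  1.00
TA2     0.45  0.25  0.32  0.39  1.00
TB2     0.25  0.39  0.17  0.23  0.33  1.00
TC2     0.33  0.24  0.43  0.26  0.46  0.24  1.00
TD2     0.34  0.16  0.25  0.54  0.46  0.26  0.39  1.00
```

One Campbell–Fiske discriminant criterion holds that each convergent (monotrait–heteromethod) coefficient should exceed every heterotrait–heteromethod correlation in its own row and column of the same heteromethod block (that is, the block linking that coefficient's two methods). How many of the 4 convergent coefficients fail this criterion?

Convergent coefficients and their comparison sets:
TA (methods 1·2): 0.45 vs {0.25, 0.25, 0.33, 0.32, 0.34, 0.39} → pass.
TB (methods 1·2): 0.39 vs {0.25, 0.25, 0.24, 0.17, 0.16, 0.23} → pass.
TC (methods 1·2): 0.43 vs {0.32, 0.33, 0.17, 0.24, 0.25, 0.26} → pass.
TD (methods 1·2): 0.54 vs {0.39, 0.34, 0.23, 0.16, 0.26, 0.25} → pass.
0 of 4 fail.

0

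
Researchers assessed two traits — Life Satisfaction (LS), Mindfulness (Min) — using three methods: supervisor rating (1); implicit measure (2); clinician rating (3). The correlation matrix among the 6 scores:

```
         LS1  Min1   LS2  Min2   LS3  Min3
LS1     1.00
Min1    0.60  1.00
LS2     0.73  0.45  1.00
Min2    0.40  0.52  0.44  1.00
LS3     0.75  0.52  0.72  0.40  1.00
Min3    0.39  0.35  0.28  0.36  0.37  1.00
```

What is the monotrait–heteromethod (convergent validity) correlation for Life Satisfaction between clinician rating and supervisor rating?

0.75

Same trait (LS), different methods: r(LS3, LS1) = 0.75.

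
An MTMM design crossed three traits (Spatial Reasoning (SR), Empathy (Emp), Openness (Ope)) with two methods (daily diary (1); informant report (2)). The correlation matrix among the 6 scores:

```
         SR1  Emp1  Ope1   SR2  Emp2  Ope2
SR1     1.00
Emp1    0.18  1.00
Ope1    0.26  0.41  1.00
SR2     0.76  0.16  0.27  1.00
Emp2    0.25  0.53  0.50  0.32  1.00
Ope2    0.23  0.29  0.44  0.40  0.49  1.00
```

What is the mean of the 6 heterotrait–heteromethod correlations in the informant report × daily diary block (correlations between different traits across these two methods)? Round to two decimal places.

HTHM values (method 2 × method 1): 0.16, 0.27, 0.25, 0.50, 0.23, 0.29; mean = 1.70/6 = 0.28.

0.28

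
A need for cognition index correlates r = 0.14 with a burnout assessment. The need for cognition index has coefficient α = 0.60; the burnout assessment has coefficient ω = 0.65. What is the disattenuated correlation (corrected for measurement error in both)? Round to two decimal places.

r_true = r_obs / √(r_xx · r_yy) = 0.14 / √(0.60 × 0.65) = 0.14 / √0.3900 = 0.14 / 0.6245 ≈ 0.22.

0.22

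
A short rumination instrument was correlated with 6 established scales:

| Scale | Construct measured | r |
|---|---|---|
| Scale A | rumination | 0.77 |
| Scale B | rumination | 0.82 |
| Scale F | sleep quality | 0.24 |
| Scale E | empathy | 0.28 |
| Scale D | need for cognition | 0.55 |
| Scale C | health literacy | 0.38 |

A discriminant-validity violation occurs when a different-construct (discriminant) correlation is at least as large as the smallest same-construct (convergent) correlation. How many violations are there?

0

Convergent (same construct = rumination): Scale A, Scale B.
Smallest convergent = 0.77. Discriminant values: 0.24, 0.28, 0.55, 0.38; count ≥ 0.77 → 0.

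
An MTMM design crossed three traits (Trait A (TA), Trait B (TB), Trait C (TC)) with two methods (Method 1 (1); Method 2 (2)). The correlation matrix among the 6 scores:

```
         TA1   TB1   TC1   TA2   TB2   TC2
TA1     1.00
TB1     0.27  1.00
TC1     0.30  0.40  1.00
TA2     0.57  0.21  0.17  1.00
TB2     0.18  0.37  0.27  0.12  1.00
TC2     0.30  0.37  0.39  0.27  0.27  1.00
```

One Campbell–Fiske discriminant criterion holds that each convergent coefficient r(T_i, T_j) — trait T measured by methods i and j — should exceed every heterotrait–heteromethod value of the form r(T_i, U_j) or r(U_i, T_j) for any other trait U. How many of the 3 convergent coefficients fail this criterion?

Convergent coefficients and their comparison sets:
TA (methods 1·2): 0.57 vs {0.18, 0.21, 0.30, 0.17} → pass.
TB (methods 1·2): 0.37 vs {0.21, 0.18, 0.37, 0.27} → fail.
TC (methods 1·2): 0.39 vs {0.17, 0.30, 0.27, 0.37} → pass.
1 of 3 fail.

1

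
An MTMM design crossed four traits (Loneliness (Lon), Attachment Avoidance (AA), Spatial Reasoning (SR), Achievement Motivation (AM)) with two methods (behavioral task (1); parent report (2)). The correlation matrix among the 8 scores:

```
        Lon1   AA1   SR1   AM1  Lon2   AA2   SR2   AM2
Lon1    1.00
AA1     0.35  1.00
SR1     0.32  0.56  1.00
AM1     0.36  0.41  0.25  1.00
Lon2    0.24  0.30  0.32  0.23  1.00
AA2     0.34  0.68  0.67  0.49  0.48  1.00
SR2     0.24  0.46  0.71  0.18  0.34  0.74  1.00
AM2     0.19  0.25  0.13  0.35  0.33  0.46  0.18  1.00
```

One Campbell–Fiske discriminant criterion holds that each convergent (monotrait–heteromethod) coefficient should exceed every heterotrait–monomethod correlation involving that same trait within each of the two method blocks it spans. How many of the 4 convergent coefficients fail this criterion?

Each convergent coefficient versus the relevant comparison correlations:
Lon (methods 1·2): 0.24 vs {0.35, 0.48, 0.32, 0.34, 0.36, 0.33} → fail.
AA (methods 1·2): 0.68 vs {0.35, 0.48, 0.56, 0.74, 0.41, 0.46} → fail.
SR (methods 1·2): 0.71 vs {0.32, 0.34, 0.56, 0.74, 0.25, 0.18} → fail.
AM (methods 1·2): 0.35 vs {0.36, 0.33, 0.41, 0.46, 0.25, 0.18} → fail.
4 of 4 fail.

4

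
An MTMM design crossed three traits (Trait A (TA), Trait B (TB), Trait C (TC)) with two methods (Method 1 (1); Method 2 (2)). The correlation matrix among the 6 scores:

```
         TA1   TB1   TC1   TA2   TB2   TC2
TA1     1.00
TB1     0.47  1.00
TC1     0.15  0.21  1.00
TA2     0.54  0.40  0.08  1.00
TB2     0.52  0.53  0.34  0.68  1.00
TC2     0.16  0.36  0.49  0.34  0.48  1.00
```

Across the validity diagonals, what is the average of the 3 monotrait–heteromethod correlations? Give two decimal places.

0.52

Convergent values: 0.54, 0.53, 0.49; mean = 1.56/3 = 0.52.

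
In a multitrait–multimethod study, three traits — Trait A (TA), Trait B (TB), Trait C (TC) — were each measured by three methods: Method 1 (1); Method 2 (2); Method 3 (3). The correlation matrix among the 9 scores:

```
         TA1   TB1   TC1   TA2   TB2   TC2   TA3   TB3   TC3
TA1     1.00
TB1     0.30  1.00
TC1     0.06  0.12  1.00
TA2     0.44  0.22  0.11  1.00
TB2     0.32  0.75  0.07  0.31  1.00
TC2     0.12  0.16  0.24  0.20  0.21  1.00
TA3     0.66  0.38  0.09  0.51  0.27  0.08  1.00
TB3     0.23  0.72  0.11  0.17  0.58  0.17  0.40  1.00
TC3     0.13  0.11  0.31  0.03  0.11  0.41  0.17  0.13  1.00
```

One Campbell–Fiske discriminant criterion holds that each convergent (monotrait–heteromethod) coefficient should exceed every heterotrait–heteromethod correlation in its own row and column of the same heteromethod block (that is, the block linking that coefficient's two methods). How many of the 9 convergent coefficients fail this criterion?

Checking each validity diagonal entry against its comparison values:
TA (methods 1·2): 0.44 vs {0.32, 0.22, 0.12, 0.11} → pass.
TA (methods 1·3): 0.66 vs {0.23, 0.38, 0.13, 0.09} → pass.
TA (methods 2·3): 0.51 vs {0.17, 0.27, 0.03, 0.08} → pass.
TB (methods 1·2): 0.75 vs {0.22, 0.32, 0.16, 0.07} → pass.
TB (methods 1·3): 0.72 vs {0.38, 0.23, 0.11, 0.11} → pass.
TB (methods 2·3): 0.58 vs {0.27, 0.17, 0.11, 0.17} → pass.
TC (methods 1·2): 0.24 vs {0.11, 0.12, 0.07, 0.16} → pass.
TC (methods 1·3): 0.31 vs {0.09, 0.13, 0.11, 0.11} → pass.
TC (methods 2·3): 0.41 vs {0.08, 0.03, 0.17, 0.11} → pass.
0 of 9 fail.

0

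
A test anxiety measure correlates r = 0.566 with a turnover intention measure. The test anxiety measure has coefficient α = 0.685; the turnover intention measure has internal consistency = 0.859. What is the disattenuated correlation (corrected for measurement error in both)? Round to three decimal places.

r_true = r_obs / √(r_xx · r_yy) = 0.566 / √(0.685 × 0.859) = 0.566 / √0.588415 = 0.566 / 0.7671 ≈ 0.738.

0.738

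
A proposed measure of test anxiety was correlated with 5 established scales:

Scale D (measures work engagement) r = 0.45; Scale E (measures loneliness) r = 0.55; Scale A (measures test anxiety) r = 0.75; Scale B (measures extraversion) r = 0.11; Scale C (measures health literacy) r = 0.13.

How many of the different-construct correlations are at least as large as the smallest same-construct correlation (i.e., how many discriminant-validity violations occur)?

0

Convergent (same construct = test anxiety): Scale A.
Smallest convergent = 0.75. Discriminant values: 0.45, 0.55, 0.11, 0.13; count ≥ 0.75 → 0.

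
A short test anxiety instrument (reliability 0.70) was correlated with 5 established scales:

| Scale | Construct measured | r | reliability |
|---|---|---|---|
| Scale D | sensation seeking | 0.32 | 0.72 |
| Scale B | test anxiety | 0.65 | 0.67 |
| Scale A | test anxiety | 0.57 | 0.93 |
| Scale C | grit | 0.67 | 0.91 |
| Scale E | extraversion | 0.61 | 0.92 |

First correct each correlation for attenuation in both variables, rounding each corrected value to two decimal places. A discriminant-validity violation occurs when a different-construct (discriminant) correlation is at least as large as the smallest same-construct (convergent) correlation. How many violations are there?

Disattenuated r (r / √(r_scale · r_new)):
  Scale D (disc): 0.32 / √(0.72·0.70) = 0.45
  Scale B (conv): 0.65 / √(0.67·0.70) = 0.95
  Scale A (conv): 0.57 / √(0.93·0.70) = 0.71
  Scale C (disc): 0.67 / √(0.91·0.70) = 0.84
  Scale E (disc): 0.61 / √(0.92·0.70) = 0.76
Smallest convergent = 0.71. Discriminant values: 0.45, 0.84, 0.76; count ≥ 0.71 → 2.

2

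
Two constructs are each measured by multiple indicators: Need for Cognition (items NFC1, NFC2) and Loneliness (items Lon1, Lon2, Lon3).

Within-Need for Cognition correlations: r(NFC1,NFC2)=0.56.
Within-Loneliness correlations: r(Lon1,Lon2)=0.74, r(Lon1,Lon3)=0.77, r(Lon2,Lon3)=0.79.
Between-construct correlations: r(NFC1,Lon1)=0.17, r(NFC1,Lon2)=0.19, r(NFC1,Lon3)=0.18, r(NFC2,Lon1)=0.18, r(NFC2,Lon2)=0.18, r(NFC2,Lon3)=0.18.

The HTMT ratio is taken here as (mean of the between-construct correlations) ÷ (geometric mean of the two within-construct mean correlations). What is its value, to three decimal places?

0.275

Mean between = 1.08/6 = 0.1800.
Mean within-NFC = 0.56/1 = 0.5600; mean within-Lon = 2.30/3 = 0.7667.
Geometric mean = √(0.5600 × 0.7667) = 0.6552.
HTMT = 0.1800 / 0.6552 = 0.275.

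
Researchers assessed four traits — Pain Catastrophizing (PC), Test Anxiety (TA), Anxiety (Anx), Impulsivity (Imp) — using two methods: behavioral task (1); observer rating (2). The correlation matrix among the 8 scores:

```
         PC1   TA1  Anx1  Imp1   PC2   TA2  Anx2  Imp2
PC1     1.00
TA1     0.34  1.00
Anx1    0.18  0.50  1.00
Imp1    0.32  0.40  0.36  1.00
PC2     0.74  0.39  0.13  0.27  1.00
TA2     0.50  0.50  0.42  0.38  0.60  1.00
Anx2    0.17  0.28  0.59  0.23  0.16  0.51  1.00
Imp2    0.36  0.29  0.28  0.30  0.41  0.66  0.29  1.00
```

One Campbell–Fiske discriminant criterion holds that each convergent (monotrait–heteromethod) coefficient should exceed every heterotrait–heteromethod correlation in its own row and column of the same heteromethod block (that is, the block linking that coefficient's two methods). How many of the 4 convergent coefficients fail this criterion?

Checking each validity diagonal entry against its comparison values:
PC (methods 1·2): 0.74 vs {0.50, 0.39, 0.17, 0.13, 0.36, 0.27} → pass.
TA (methods 1·2): 0.50 vs {0.39, 0.50, 0.28, 0.42, 0.29, 0.38} → fail.
Anx (methods 1·2): 0.59 vs {0.13, 0.17, 0.42, 0.28, 0.28, 0.23} → pass.
Imp (methods 1·2): 0.30 vs {0.27, 0.36, 0.38, 0.29, 0.23, 0.28} → fail.
2 of 4 fail.

2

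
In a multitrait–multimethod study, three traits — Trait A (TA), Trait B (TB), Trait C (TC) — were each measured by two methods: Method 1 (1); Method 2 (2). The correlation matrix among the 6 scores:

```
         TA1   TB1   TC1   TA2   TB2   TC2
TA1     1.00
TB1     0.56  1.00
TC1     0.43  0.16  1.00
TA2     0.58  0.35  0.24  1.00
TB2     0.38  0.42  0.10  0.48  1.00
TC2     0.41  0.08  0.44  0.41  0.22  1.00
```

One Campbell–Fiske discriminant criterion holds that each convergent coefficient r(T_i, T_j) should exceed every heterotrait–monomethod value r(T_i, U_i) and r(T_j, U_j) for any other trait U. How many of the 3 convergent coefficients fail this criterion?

1

Checking each validity diagonal entry against its comparison values:
TA (methods 1·2): 0.58 vs {0.56, 0.48, 0.43, 0.41} → pass.
TB (methods 1·2): 0.42 vs {0.56, 0.48, 0.16, 0.22} → fail.
TC (methods 1·2): 0.44 vs {0.43, 0.41, 0.16, 0.22} → pass.
1 of 3 fail.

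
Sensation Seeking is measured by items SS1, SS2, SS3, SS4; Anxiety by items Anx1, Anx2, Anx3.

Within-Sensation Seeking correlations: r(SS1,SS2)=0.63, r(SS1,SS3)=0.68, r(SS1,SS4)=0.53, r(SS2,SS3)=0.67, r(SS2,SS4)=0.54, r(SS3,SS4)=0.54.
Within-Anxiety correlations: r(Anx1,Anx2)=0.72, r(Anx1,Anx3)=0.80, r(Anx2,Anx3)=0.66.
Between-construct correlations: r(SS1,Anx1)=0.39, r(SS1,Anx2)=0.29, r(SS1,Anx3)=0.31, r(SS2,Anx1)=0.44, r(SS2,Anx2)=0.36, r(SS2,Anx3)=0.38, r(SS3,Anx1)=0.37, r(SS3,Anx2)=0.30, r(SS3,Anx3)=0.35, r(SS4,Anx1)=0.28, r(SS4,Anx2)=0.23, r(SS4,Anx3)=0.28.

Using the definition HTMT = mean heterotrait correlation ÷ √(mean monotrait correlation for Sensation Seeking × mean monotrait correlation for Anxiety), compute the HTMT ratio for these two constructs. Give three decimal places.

Mean between = 3.98/12 = 0.3317.
Mean within-SS = 3.59/6 = 0.5983; mean within-Anx = 2.18/3 = 0.7267.
Geometric mean = √(0.5983 × 0.7267) = 0.6594.
HTMT = 0.3317 / 0.6594 = 0.503.

0.503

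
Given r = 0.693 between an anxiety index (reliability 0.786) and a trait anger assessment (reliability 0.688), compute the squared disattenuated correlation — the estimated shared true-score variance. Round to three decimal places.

Disattenuated r = 0.693 / √(0.786 × 0.688) = 0.693 / 0.7354 = 0.9423.
Shared true-score variance = 0.9423² = 0.8879 ≈ 0.888.

0.888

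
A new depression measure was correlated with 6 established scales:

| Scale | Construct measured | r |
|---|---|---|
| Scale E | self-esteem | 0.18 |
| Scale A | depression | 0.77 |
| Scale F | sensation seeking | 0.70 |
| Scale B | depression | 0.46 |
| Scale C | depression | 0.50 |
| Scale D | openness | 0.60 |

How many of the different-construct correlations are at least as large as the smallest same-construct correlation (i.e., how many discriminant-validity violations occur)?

2

Convergent (same construct = depression): Scale A, Scale B, Scale C.
Smallest convergent = 0.46. Discriminant values: 0.18, 0.70, 0.60; count ≥ 0.46 → 2.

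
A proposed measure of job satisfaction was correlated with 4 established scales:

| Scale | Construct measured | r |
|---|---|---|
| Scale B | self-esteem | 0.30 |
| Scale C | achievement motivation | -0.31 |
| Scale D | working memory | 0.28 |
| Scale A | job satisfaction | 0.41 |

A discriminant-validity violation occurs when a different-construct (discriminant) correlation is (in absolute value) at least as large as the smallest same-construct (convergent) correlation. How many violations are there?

Convergent (same construct = job satisfaction): Scale A.
Smallest convergent = 0.41. Discriminant |r|: 0.30, 0.31, 0.28; count ≥ 0.41 → 0.

0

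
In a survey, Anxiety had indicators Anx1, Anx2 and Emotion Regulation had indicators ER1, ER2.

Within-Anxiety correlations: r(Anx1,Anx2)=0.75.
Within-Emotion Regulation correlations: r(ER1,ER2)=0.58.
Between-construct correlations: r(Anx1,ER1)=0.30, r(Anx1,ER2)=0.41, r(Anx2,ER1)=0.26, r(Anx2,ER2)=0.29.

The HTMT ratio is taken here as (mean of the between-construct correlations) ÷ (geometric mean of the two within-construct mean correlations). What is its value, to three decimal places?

0.478

Mean heterotrait r = 1.26/4 = 0.3150.
Mean within-Anx = 0.75/1 = 0.7500; mean within-ER = 0.58/1 = 0.5800.
Geometric mean = √(0.7500 × 0.5800) = 0.6595.
HTMT = 0.3150 / 0.6595 = 0.478.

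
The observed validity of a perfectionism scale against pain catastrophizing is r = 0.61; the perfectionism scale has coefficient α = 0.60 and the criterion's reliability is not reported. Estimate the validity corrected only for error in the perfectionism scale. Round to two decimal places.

Single correction: r_c = r_obs / √r_xx = 0.61 / √0.60 = 0.61 / 0.7746 ≈ 0.79.

0.79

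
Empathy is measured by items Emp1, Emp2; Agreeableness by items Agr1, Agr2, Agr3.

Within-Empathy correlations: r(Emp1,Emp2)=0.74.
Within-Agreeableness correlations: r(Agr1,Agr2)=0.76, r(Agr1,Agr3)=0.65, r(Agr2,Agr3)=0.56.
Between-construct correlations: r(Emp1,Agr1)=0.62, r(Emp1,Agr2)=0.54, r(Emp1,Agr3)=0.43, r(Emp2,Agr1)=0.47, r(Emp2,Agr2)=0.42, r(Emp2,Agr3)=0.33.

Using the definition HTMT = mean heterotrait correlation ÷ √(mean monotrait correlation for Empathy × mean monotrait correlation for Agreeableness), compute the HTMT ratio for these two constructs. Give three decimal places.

Between-construct mean = 2.81/6 = 0.4683.
Mean within-Emp = 0.74/1 = 0.7400; mean within-Agr = 1.97/3 = 0.6567.
Geometric mean = √(0.7400 × 0.6567) = 0.6971.
HTMT = 0.4683 / 0.6971 = 0.672.

0.672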